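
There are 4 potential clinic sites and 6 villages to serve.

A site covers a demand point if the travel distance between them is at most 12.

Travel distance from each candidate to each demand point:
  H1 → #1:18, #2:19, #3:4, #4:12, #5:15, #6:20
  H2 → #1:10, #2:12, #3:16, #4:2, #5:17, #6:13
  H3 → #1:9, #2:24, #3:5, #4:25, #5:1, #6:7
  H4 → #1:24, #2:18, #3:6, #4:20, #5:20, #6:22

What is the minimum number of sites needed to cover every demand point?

Coverage sets (demand points within 12 of each site):
  H1: {#3, #4}
  H2: {#1, #2, #4}
  H3: {#1, #3, #5, #6}
  H4: {#3}
No single site covers all 6 demand points.
But {H2, H3} covers everything, so the minimum is 2.

2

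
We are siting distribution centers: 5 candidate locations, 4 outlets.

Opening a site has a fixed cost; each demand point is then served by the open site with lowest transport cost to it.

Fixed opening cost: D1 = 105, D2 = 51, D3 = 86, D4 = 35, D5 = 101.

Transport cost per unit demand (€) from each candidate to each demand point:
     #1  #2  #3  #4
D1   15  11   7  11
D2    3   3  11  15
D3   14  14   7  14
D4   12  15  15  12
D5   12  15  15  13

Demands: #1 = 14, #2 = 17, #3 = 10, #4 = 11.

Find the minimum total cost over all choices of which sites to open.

419

Open {D2}: assign each demand point to its cheapest open site.
  #1→D2 14×3=42, #2→D2 17×3=51, #3→D2 10×11=110, #4→D2 11×15=165
  transport cost 368, fixed 51 → total 419.
Compare {D2, D4}: transport cost 335 + fixed 86 = 421.
Compare {D1, D2}: transport cost 284 + fixed 156 = 440.
Compare {D2, D3}: transport cost 317 + fixed 137 = 454.
All other subsets cost ≥ 421. Minimum total cost: 419.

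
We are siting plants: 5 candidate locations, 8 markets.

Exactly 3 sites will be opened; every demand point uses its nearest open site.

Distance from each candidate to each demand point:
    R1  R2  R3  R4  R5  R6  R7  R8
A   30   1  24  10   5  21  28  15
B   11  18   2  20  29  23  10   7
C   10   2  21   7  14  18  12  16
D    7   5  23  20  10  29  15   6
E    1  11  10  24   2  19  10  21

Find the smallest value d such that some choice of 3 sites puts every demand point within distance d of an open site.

Open {A, B, C}.
  Farthest demand point is R6 at distance 18 (to C); all others are ≤ 18.
With {A, C, E} the worst case is 18.
With {B, C, D} the worst case is 18.
No size-3 selection achieves below 18.

18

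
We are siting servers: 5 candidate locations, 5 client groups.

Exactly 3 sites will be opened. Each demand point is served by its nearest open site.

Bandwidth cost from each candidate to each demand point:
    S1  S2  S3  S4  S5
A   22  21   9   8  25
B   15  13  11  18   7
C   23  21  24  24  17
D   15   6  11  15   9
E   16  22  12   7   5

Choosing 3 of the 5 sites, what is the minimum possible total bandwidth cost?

42

Open {A, D, E}.
  S1→D 15, S2→D 6, S3→A 9, S4→E 7, S5→E 5  ⇒ total 42.
Compare {B, D, E}: total 44.
Compare {C, D, E}: total 44.
No size-3 selection does better; minimum is 42.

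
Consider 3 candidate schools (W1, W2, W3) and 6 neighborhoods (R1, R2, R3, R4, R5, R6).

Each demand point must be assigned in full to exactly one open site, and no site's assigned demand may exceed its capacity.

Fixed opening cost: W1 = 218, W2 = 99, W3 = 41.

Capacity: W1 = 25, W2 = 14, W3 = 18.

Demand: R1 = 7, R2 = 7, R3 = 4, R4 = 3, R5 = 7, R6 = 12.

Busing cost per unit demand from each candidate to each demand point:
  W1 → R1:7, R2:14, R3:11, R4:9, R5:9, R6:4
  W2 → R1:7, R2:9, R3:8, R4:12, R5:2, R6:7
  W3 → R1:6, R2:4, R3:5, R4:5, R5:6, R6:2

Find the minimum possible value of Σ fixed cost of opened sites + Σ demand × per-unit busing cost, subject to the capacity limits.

473

Open {W1, W3}; cheapest assignment that respects the capacities:
  W1 (cap 25, load 22): R1, R4, R6 — cost 7×7 + 3×9 + 12×4 = 124
  W3 (cap 18, load 18): R2, R3, R5 — cost 7×4 + 4×5 + 7×6 = 90
  Shipping 214, fixed 259 → total 473.
  Any other capacity-feasible assignment to {W1, W3} ships for at least 214.
Compare {W1, W2, W3}: its best feasible assignment gives total 532.
Every other set of open sites that can feasibly serve all demand totals ≥ 532 even under its best assignment. Minimum: 473.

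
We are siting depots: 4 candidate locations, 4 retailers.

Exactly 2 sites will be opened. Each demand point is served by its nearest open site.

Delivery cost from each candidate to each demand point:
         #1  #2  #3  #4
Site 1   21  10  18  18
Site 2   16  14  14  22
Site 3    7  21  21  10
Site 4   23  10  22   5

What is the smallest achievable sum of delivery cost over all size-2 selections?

Open {Site 3, Site 4}.
  #1→Site 3 7, #2→Site 4 10, #3→Site 3 21, #4→Site 4 5  ⇒ total 43.
Compare {Site 1, Site 3}: total 45.
Compare {Site 2, Site 3}: total 45.
No size-2 selection does better; minimum is 43.

43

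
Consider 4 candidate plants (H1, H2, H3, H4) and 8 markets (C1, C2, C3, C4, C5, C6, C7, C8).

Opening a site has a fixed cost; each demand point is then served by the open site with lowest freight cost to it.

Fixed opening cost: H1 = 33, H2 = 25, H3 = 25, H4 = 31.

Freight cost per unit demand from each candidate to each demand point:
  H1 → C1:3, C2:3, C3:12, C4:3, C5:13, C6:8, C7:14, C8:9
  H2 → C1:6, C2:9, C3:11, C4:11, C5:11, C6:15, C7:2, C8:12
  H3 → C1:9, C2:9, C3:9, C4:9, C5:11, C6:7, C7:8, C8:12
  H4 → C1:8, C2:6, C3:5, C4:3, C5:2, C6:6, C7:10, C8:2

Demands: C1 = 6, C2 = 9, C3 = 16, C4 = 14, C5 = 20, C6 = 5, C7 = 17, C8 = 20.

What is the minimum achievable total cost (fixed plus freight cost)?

Open {H1, H2, H4}: assign each demand point to its cheapest open site.
  C1→H1 6×3=18, C2→H1 9×3=27, C3→H4 16×5=80, C4→H1 14×3=42, C5→H4 20×2=40, C6→H4 5×6=30, C7→H2 17×2=34, C8→H4 20×2=40
  freight cost 311, fixed 89 → total 400.
Compare {H2, H4}: freight cost 356 + fixed 56 = 412.
Compare {H1, H2, H3, H4}: freight cost 311 + fixed 114 = 425.
Compare {H2, H3, H4}: freight cost 356 + fixed 81 = 437.
All other subsets cost ≥ 412. Minimum total cost: 400.

400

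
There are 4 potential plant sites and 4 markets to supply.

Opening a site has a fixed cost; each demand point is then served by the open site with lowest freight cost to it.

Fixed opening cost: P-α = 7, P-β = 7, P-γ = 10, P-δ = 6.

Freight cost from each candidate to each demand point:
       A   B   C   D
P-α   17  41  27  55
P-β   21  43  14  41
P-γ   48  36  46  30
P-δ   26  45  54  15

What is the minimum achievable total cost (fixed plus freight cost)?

Open {P-β, P-δ}: assign each demand point to its cheapest open site.
  A→P-β 21, B→P-β 43, C→P-β 14, D→P-δ 15
  freight cost 93, fixed 13 → total 106.
Compare {P-α, P-β, P-δ}: freight cost 87 + fixed 20 = 107.
Compare {P-β, P-γ, P-δ}: freight cost 86 + fixed 23 = 109.
Compare {P-α, P-β, P-γ, P-δ}: freight cost 82 + fixed 30 = 112.
All other subsets cost ≥ 107. Minimum total cost: 106.

106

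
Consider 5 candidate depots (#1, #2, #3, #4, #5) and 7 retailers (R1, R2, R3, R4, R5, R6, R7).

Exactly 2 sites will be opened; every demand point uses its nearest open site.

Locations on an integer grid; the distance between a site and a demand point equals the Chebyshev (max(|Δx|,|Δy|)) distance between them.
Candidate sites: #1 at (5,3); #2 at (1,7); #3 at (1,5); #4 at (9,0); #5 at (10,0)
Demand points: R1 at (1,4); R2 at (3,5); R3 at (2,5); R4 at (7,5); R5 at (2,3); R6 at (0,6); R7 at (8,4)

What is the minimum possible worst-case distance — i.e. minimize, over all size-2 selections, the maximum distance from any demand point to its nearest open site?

3

Open {#1, #2}.
  Farthest demand point is R1 at distance 3 (to #2); all others are ≤ 3.
With {#1, #3} the worst case is 3.
With {#1, #4} the worst case is 5.
No size-2 selection achieves below 3.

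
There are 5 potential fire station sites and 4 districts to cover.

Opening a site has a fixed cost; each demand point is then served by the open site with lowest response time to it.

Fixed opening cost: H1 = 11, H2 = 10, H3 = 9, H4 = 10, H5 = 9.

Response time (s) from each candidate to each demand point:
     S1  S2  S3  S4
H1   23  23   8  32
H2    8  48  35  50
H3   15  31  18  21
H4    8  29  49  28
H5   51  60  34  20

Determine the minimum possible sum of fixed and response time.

87

Open {H1, H3}: assign each demand point to its cheapest open site.
  S1→H3 15, S2→H1 23, S3→H1 8, S4→H3 21
  response time 67, fixed 20 → total 87.
Compare {H1, H4}: response time 67 + fixed 21 = 88.
Compare {H1, H2, H5}: response time 59 + fixed 30 = 89.
Compare {H1, H4, H5}: response time 59 + fixed 30 = 89.
All other subsets cost ≥ 88. Minimum total cost: 87.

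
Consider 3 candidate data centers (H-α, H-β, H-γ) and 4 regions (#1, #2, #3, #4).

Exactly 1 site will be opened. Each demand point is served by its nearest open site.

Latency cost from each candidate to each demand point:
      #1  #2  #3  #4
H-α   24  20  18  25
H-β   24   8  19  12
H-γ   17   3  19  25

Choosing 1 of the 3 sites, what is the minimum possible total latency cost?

63

Open {H-β}.
  #1→H-β 24, #2→H-β 8, #3→H-β 19, #4→H-β 12  ⇒ total 63.
Compare {H-γ}: total 64.
Compare {H-α}: total 87.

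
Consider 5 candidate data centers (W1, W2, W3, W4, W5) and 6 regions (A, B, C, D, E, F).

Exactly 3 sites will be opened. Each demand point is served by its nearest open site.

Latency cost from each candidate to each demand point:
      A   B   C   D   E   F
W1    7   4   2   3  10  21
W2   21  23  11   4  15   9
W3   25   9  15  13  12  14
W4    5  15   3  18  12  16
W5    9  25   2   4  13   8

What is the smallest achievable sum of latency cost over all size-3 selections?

Open {W1, W4, W5}.
  A→W4 5, B→W1 4, C→W1 2, D→W1 3, E→W1 10, F→W5 8  ⇒ total 32.
Compare {W1, W2, W4}: total 33.
Compare {W1, W2, W5}: total 34.
No size-3 selection does better; minimum is 32.

32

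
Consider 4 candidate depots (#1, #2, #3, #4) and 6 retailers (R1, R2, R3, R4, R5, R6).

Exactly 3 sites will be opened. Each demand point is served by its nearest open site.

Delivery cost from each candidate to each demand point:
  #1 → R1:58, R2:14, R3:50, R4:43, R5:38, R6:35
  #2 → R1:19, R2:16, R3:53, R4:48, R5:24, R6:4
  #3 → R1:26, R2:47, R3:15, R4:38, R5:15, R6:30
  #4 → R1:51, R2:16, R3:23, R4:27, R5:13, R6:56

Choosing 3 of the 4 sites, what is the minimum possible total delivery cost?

Open {#2, #3, #4}.
  R1→#2 19, R2→#2 16, R3→#3 15, R4→#4 27, R5→#4 13, R6→#2 4  ⇒ total 94.
Compare {#1, #2, #4}: total 100.
Compare {#1, #2, #3}: total 105.
No size-3 selection does better; minimum is 94.

94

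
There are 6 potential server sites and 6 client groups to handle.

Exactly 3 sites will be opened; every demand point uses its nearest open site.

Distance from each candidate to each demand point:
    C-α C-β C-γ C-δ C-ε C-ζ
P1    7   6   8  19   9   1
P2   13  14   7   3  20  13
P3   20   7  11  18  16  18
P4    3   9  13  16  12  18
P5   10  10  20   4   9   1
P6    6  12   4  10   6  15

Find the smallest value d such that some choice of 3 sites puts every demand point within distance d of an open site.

Open {P1, P2, P6}.
  Farthest demand point is C-α at distance 6 (to P6); all others are ≤ 6.
With {P1, P5, P6} the worst case is 6.
With {P3, P5, P6} the worst case is 7.
No size-3 selection achieves below 6.

6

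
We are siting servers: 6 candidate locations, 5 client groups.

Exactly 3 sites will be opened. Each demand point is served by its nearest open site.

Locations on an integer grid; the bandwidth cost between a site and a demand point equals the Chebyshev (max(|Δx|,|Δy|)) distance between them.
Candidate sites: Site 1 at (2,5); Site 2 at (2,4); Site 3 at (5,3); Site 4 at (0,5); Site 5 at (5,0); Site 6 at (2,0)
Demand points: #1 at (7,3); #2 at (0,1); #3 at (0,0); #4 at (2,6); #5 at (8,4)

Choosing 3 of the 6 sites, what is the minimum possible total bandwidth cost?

10

Open {Site 1, Site 3, Site 6}.
  #1→Site 3 2, #2→Site 6 2, #3→Site 6 2, #4→Site 1 1, #5→Site 3 3  ⇒ total 10.
Compare {Site 2, Site 3, Site 6}: total 11.
Compare {Site 3, Site 4, Site 6}: total 11.
No size-3 selection does better; minimum is 10.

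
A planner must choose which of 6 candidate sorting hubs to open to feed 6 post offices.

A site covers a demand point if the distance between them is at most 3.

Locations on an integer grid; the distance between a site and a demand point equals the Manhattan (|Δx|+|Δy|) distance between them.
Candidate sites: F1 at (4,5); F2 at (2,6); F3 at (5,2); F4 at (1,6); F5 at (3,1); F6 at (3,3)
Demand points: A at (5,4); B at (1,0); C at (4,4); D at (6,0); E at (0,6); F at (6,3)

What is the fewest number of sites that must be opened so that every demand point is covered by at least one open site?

Coverage sets (demand points within 3 of each site):
  F1: {A, C}
  F2: {E}
  F3: {A, C, D, F}
  F4: {E}
  F5: {B}
  F6: {A, C, F}
No 2 sites suffice: every size-2 union leaves at least one demand point uncovered.
But {F2, F3, F5} covers everything, so the minimum is 3.

3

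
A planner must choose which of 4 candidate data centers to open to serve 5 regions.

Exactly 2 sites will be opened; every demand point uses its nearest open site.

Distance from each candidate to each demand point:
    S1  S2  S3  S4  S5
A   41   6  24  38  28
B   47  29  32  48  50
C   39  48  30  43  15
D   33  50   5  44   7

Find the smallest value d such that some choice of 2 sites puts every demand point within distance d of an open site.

Open {A, D}.
  Farthest demand point is S4 at distance 38 (to A); all others are ≤ 38.
With {A, C} the worst case is 39.
With {A, B} the worst case is 41.
No size-2 selection achieves below 38.

38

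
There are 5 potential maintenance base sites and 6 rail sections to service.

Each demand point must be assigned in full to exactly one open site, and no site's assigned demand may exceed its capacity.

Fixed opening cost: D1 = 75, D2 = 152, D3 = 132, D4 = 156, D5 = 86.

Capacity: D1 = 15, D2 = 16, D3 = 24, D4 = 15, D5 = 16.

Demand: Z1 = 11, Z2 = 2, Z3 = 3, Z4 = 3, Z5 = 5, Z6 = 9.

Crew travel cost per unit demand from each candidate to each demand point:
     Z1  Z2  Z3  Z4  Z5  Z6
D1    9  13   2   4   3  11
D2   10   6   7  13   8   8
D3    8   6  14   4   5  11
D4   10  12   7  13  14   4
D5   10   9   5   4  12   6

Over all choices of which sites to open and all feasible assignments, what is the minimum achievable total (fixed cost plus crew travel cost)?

Open {D3, D5}; cheapest assignment that respects the capacities:
  D3 (cap 24, load 21): Z1, Z2, Z4, Z5 — cost 11×8 + 2×6 + 3×4 + 5×5 = 137
  D5 (cap 16, load 12): Z3, Z6 — cost 3×5 + 9×6 = 69
  Shipping 206, fixed 218 → total 424.
  Any other capacity-feasible assignment to {D3, D5} ships for at least 206.
Compare {D1, D3}: its best feasible assignment gives total 439.
Compare {D1, D3, D5}: its best feasible assignment gives total 480.
Every other set of open sites that can feasibly serve all demand totals ≥ 439 even under its best assignment. Minimum: 424.

424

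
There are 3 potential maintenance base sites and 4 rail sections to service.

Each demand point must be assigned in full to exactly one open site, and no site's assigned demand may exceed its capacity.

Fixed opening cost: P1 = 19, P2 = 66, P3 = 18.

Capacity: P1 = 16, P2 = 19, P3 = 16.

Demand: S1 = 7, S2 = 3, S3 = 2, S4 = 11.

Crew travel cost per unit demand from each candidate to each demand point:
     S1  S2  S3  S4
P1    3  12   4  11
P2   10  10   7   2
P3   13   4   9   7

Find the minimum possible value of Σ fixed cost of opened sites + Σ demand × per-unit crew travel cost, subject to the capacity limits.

155

Open {P1, P3}; cheapest assignment that respects the capacities:
  P1 (cap 16, load 9): S1, S3 — cost 7×3 + 2×4 = 29
  P3 (cap 16, load 14): S2, S4 — cost 3×4 + 11×7 = 89
  Shipping 118, fixed 37 → total 155.
  Any other capacity-feasible assignment to {P1, P3} ships for at least 118.
Compare {P1, P2}: its best feasible assignment gives total 166.
Compare {P1, P2, P3}: its best feasible assignment gives total 166.
Every other set of open sites that can feasibly serve all demand totals ≥ 166 even under its best assignment. Minimum: 155.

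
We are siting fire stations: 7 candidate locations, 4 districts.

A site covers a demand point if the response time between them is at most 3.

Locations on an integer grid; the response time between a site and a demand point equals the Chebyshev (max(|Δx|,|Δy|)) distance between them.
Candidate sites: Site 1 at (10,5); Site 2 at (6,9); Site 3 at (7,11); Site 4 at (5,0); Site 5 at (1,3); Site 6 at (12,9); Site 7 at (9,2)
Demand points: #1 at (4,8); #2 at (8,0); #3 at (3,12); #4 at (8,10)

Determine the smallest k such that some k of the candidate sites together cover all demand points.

2

Coverage sets (demand points within 3 of each site):
  Site 1: {}
  Site 2: {#1, #3, #4}
  Site 3: {#1, #4}
  Site 4: {#2}
  Site 5: {}
  Site 6: {}
  Site 7: {#2}
No single site covers all 4 demand points.
But {Site 2, Site 4} covers everything, so the minimum is 2.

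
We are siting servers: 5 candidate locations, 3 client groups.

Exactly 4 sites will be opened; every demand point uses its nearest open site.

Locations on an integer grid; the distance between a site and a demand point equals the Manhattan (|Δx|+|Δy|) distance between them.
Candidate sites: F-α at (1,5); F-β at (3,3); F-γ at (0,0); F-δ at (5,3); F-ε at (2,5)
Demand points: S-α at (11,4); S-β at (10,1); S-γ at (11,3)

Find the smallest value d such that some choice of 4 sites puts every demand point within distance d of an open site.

Open {F-α, F-β, F-γ, F-δ}.
  Farthest demand point is S-α at distance 7 (to F-δ); all others are ≤ 7.
With {F-α, F-β, F-δ, F-ε} the worst case is 7.
With {F-α, F-γ, F-δ, F-ε} the worst case is 7.
No size-4 selection achieves below 7.

7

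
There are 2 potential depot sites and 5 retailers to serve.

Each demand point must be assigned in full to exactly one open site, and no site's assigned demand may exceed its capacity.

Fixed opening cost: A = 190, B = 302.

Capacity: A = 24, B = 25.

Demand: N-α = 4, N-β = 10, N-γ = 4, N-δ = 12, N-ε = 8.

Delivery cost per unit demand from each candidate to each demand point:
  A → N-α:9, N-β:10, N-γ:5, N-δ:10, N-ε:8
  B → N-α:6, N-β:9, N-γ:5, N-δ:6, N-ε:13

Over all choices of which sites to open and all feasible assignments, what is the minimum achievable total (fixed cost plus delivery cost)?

772

Open {A, B}; cheapest assignment that respects the capacities:
  A (cap 24, load 22): N-β, N-γ, N-ε — cost 10×10 + 4×5 + 8×8 = 184
  B (cap 25, load 16): N-α, N-δ — cost 4×6 + 12×6 = 96
  Shipping 280, fixed 492 → total 772.
  Any other capacity-feasible assignment to {A, B} ships for at least 280.
Total demand is 38 and no other set of sites has combined capacity ≥ 38, so {A, B} is the only feasible choice of open sites. Minimum: 772.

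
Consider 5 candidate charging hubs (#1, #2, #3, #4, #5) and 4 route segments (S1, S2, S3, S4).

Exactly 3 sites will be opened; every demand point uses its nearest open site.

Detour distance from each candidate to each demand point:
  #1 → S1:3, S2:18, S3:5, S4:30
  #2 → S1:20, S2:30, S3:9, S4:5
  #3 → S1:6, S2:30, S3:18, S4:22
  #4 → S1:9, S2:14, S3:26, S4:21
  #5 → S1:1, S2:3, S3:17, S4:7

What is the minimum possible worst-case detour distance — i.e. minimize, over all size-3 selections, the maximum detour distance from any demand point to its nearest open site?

Open {#1, #2, #5}.
  Farthest demand point is S3 at detour distance 5 (to #1); all others are ≤ 5.
With {#1, #3, #5} the worst case is 7.
With {#1, #4, #5} the worst case is 7.
No size-3 selection achieves below 5.

5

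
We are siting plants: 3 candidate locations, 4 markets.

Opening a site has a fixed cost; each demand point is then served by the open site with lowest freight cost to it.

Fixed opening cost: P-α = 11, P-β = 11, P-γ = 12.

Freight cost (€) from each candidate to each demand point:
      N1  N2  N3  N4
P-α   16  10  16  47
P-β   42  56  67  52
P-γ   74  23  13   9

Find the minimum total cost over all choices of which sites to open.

Open {P-α, P-γ}: assign each demand point to its cheapest open site.
  N1→P-α 16, N2→P-α 10, N3→P-γ 13, N4→P-γ 9
  freight cost 48, fixed 23 → total 71.
Compare {P-α, P-β, P-γ}: freight cost 48 + fixed 34 = 82.
Compare {P-α}: freight cost 89 + fixed 11 = 100.
Compare {P-β, P-γ}: freight cost 87 + fixed 23 = 110.
All other subsets cost ≥ 82. Minimum total cost: 71.

71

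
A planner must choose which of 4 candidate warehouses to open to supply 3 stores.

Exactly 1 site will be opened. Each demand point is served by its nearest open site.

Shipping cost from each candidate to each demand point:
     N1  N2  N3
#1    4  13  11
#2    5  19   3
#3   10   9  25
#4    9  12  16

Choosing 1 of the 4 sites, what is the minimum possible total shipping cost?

Open {#2}.
  N1→#2 5, N2→#2 19, N3→#2 3  ⇒ total 27.
Compare {#1}: total 28.
Compare {#4}: total 37.
No size-1 selection does better; minimum is 27.

27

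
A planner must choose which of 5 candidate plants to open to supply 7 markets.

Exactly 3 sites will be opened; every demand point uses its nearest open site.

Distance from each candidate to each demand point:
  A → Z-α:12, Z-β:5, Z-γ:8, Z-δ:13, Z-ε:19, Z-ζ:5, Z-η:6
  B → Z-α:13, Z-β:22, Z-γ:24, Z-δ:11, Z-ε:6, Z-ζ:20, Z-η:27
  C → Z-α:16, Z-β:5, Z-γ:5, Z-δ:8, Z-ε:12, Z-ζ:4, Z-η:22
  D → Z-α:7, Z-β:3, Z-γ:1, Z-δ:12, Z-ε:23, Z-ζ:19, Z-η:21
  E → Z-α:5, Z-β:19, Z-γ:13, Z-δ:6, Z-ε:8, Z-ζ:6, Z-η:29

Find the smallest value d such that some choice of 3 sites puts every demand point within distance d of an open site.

Open {A, B, E}.
  Farthest demand point is Z-γ at distance 8 (to A); all others are ≤ 8.
With {A, C, E} the worst case is 8.
With {A, D, E} the worst case is 8.
No size-3 selection achieves below 8.

8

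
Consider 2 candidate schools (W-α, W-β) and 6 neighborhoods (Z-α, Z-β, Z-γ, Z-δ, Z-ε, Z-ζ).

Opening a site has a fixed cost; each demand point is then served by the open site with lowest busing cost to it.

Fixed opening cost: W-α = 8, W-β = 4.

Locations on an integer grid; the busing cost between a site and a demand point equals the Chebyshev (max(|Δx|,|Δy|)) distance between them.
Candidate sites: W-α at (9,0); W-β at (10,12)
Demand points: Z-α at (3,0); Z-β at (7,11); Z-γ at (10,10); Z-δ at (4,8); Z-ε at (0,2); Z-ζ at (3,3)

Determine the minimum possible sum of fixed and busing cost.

Open {W-α, W-β}: assign each demand point to its cheapest open site.
  Z-α→W-α 6, Z-β→W-β 3, Z-γ→W-β 2, Z-δ→W-β 6, Z-ε→W-α 9, Z-ζ→W-α 6
  busing cost 32, fixed 12 → total 44.
Compare {W-β}: busing cost 42 + fixed 4 = 46.
Compare {W-α}: busing cost 50 + fixed 8 = 58.

44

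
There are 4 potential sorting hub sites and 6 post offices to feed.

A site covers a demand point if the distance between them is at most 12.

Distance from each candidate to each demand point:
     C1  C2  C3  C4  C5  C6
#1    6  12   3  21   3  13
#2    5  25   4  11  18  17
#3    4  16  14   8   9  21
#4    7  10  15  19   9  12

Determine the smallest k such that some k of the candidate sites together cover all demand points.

2

Coverage sets (demand points within 12 of each site):
  #1: {C1, C2, C3, C5}
  #2: {C1, C3, C4}
  #3: {C1, C4, C5}
  #4: {C1, C2, C5, C6}
No single site covers all 6 demand points.
But {#2, #4} covers everything, so the minimum is 2.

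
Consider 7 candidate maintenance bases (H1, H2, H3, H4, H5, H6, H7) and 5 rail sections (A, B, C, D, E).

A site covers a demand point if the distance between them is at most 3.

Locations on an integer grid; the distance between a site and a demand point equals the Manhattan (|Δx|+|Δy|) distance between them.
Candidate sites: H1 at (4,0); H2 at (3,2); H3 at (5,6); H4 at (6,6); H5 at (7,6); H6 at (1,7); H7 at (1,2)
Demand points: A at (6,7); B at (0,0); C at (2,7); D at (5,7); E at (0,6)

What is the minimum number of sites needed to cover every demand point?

Coverage sets (demand points within 3 of each site):
  H1: {}
  H2: {}
  H3: {A, D}
  H4: {A, D}
  H5: {A, D}
  H6: {C, E}
  H7: {B}
No 2 sites suffice: every size-2 union leaves at least one demand point uncovered.
But {H3, H6, H7} covers everything, so the minimum is 3.

3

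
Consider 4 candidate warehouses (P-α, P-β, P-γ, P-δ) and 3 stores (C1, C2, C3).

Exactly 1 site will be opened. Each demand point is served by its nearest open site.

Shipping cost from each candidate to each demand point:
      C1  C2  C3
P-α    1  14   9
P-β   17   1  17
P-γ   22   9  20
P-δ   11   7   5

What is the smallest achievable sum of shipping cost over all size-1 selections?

23

Open {P-δ}.
  C1→P-δ 11, C2→P-δ 7, C3→P-δ 5  ⇒ total 23.
Compare {P-α}: total 24.
Compare {P-β}: total 35.
No size-1 selection does better; minimum is 23.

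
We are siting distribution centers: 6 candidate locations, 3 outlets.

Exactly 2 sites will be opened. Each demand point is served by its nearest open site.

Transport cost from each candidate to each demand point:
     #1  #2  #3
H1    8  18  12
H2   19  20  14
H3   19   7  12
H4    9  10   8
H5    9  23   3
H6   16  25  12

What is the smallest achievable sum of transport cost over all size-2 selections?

Open {H3, H5}.
  #1→H5 9, #2→H3 7, #3→H5 3  ⇒ total 19.
Compare {H4, H5}: total 22.
Compare {H3, H4}: total 24.
No size-2 selection does better; minimum is 19.

19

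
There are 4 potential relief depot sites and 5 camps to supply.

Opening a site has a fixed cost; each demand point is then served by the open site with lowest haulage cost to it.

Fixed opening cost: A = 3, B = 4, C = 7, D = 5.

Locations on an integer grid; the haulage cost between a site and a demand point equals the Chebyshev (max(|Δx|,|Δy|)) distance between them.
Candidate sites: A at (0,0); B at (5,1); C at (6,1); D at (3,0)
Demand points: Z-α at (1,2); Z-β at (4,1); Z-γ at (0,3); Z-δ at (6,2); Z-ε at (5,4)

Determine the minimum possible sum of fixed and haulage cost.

Open {A, B}: assign each demand point to its cheapest open site.
  Z-α→A 2, Z-β→B 1, Z-γ→A 3, Z-δ→B 1, Z-ε→B 3
  haulage cost 10, fixed 7 → total 17.
Compare {B}: haulage cost 14 + fixed 4 = 18.
Compare {D}: haulage cost 13 + fixed 5 = 18.
Compare {B, D}: haulage cost 10 + fixed 9 = 19.
All other subsets cost ≥ 18. Minimum total cost: 17.

17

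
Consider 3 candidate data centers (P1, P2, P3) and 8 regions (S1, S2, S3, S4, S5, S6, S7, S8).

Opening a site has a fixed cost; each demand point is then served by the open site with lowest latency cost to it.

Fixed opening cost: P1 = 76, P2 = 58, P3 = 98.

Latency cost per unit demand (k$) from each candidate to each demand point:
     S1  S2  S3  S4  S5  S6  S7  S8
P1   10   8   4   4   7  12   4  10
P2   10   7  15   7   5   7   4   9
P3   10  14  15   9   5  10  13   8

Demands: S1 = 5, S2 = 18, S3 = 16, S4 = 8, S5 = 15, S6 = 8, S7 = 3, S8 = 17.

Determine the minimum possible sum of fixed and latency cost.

702

Open {P1, P2}: assign each demand point to its cheapest open site.
  S1→P1 5×10=50, S2→P2 18×7=126, S3→P1 16×4=64, S4→P1 8×4=32, S5→P2 15×5=75, S6→P2 8×7=56, S7→P1 3×4=12, S8→P2 17×9=153
  latency cost 568, fixed 134 → total 702.
Compare {P1}: latency cost 673 + fixed 76 = 749.
Compare {P1, P3}: latency cost 593 + fixed 174 = 767.
Compare {P1, P2, P3}: latency cost 551 + fixed 232 = 783.
All other subsets cost ≥ 749. Minimum total cost: 702.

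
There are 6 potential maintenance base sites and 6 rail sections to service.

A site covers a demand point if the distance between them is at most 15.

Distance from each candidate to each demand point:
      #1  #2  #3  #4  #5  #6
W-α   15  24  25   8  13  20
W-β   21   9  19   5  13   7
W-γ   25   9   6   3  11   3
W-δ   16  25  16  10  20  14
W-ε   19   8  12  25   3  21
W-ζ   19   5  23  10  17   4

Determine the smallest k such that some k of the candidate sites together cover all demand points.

2

Coverage sets (demand points within 15 of each site):
  W-α: {#1, #4, #5}
  W-β: {#2, #4, #5, #6}
  W-γ: {#2, #3, #4, #5, #6}
  W-δ: {#4, #6}
  W-ε: {#2, #3, #5}
  W-ζ: {#2, #4, #6}
No single site covers all 6 demand points.
But {W-α, W-γ} covers everything, so the minimum is 2.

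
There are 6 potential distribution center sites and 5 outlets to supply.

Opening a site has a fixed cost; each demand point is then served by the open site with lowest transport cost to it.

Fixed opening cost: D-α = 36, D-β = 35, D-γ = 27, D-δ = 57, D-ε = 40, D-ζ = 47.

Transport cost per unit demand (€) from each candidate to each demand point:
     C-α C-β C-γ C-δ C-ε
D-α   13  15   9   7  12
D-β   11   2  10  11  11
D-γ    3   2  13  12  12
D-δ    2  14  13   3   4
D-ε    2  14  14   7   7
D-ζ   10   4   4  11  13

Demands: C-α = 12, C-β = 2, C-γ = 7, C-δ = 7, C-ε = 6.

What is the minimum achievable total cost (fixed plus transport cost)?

209

Open {D-δ, D-ζ}: assign each demand point to its cheapest open site.
  C-α→D-δ 12×2=24, C-β→D-ζ 2×4=8, C-γ→D-ζ 7×4=28, C-δ→D-δ 7×3=21, C-ε→D-δ 6×4=24
  transport cost 105, fixed 104 → total 209.
Compare {D-γ, D-δ, D-ζ}: transport cost 101 + fixed 131 = 232.
Compare {D-β, D-δ}: transport cost 143 + fixed 92 = 235.
Compare {D-ε, D-ζ}: transport cost 151 + fixed 87 = 238.
All other subsets cost ≥ 232. Minimum total cost: 209.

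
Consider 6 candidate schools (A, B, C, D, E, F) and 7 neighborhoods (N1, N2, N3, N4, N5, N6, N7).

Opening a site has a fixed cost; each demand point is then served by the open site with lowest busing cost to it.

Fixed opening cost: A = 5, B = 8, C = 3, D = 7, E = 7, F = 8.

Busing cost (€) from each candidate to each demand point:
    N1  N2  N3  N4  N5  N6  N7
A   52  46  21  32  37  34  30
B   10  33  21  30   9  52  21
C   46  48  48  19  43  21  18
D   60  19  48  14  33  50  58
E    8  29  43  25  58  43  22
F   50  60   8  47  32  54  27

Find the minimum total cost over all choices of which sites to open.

Open {B, C, D, F}: assign each demand point to its cheapest open site.
  N1→B 10, N2→D 19, N3→F 8, N4→D 14, N5→B 9, N6→C 21, N7→C 18
  busing cost 99, fixed 26 → total 125.
Compare {B, C, D}: busing cost 112 + fixed 18 = 130.
Compare {A, B, C, D, F}: busing cost 99 + fixed 31 = 130.
Compare {B, C, D, E, F}: busing cost 97 + fixed 33 = 130.
All other subsets cost ≥ 130. Minimum total cost: 125.

125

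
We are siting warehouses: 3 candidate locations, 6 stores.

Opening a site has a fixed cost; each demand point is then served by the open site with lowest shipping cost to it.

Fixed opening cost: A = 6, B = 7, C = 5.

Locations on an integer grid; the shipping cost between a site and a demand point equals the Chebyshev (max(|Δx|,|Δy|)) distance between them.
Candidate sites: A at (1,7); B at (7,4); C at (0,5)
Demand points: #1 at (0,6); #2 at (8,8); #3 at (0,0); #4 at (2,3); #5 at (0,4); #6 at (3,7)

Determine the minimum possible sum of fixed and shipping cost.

Open {C}: assign each demand point to its cheapest open site.
  #1→C 1, #2→C 8, #3→C 5, #4→C 2, #5→C 1, #6→C 3
  shipping cost 20, fixed 5 → total 25.
Compare {B, C}: shipping cost 16 + fixed 12 = 28.
Compare {A, C}: shipping cost 18 + fixed 11 = 29.
Compare {A}: shipping cost 24 + fixed 6 = 30.
All other subsets cost ≥ 28. Minimum total cost: 25.

25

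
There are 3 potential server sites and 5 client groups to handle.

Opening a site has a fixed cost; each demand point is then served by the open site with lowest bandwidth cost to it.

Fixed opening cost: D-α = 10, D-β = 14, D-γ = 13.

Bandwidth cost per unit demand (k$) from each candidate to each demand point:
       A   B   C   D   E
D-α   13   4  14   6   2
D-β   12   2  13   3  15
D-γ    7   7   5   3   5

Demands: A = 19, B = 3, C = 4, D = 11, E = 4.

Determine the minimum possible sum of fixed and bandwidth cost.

229

Open {D-α, D-γ}: assign each demand point to its cheapest open site.
  A→D-γ 19×7=133, B→D-α 3×4=12, C→D-γ 4×5=20, D→D-γ 11×3=33, E→D-α 4×2=8
  bandwidth cost 206, fixed 23 → total 229.
Compare {D-α, D-β, D-γ}: bandwidth cost 200 + fixed 37 = 237.
Compare {D-β, D-γ}: bandwidth cost 212 + fixed 27 = 239.
Compare {D-γ}: bandwidth cost 227 + fixed 13 = 240.
All other subsets cost ≥ 237. Minimum total cost: 229.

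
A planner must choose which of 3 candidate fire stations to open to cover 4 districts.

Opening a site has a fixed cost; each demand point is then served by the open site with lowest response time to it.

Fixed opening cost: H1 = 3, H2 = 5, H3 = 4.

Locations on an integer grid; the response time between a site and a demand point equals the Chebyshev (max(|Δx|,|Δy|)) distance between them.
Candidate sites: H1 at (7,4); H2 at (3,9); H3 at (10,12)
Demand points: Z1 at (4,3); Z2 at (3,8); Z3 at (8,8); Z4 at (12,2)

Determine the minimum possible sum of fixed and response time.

Open {H1}: assign each demand point to its cheapest open site.
  Z1→H1 3, Z2→H1 4, Z3→H1 4, Z4→H1 5
  response time 16, fixed 3 → total 19.
Compare {H1, H2}: response time 13 + fixed 8 = 21.
Compare {H1, H3}: response time 16 + fixed 7 = 23.
Compare {H1, H2, H3}: response time 13 + fixed 12 = 25.
All other subsets cost ≥ 21. Minimum total cost: 19.

19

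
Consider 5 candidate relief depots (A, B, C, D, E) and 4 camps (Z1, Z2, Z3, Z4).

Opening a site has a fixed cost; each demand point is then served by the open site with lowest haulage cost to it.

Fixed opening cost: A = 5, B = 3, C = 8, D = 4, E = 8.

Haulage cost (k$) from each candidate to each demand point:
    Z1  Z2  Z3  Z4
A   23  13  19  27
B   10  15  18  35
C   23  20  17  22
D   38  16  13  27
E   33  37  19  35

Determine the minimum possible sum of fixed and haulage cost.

72

Open {B, D}: assign each demand point to its cheapest open site.
  Z1→B 10, Z2→B 15, Z3→D 13, Z4→D 27
  haulage cost 65, fixed 7 → total 72.
Compare {B, C}: haulage cost 64 + fixed 11 = 75.
Compare {A, B, D}: haulage cost 63 + fixed 12 = 75.
Compare {B, C, D}: haulage cost 60 + fixed 15 = 75.
All other subsets cost ≥ 75. Minimum total cost: 72.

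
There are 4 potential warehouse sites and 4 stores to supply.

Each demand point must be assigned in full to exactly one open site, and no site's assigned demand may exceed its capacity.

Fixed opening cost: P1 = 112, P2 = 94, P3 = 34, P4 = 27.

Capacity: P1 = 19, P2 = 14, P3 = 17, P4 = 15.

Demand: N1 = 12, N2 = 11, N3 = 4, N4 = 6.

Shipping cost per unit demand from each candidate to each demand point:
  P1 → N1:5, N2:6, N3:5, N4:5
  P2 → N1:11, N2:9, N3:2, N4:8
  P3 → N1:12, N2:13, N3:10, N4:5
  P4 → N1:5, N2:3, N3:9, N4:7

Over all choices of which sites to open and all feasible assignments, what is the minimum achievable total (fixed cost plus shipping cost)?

298

Open {P1, P4}; cheapest assignment that respects the capacities:
  P1 (cap 19, load 18): N1, N4 — cost 12×5 + 6×5 = 90
  P4 (cap 15, load 15): N2, N3 — cost 11×3 + 4×9 = 69
  Shipping 159, fixed 139 → total 298.
  Any other capacity-feasible assignment to {P1, P4} ships for at least 159.
Compare {P1, P3, P4}: its best feasible assignment gives total 316.
Compare {P1, P2, P4}: its best feasible assignment gives total 364.
Every other set of open sites that can feasibly serve all demand totals ≥ 316 even under its best assignment. Minimum: 298.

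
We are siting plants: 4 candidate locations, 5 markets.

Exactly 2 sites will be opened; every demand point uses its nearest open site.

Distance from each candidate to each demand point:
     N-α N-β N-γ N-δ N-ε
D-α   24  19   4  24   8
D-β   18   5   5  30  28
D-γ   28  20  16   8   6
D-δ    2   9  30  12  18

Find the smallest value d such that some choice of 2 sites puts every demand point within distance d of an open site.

Open {D-α, D-δ}.
  Farthest demand point is N-δ at distance 12 (to D-δ); all others are ≤ 12.
With {D-γ, D-δ} the worst case is 16.
With {D-β, D-γ} the worst case is 18.
No size-2 selection achieves below 12.

12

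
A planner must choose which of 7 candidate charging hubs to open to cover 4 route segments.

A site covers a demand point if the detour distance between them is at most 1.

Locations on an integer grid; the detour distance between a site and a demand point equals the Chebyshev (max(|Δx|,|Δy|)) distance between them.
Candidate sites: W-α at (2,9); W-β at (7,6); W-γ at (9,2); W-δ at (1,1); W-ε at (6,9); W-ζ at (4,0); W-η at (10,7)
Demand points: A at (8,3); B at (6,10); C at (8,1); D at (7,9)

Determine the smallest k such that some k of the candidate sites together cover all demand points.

2

Coverage sets (demand points within 1 of each site):
  W-α: {}
  W-β: {}
  W-γ: {A, C}
  W-δ: {}
  W-ε: {B, D}
  W-ζ: {}
  W-η: {}
No single site covers all 4 demand points.
But {W-γ, W-ε} covers everything, so the minimum is 2.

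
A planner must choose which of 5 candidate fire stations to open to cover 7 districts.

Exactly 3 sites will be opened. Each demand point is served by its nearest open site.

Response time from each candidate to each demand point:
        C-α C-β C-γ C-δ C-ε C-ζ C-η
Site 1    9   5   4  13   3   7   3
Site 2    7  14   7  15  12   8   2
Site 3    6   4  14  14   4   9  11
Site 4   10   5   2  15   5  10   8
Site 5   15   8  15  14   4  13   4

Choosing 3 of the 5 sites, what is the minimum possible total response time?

38

Open {Site 1, Site 3, Site 4}.
  C-α→Site 3 6, C-β→Site 3 4, C-γ→Site 4 2, C-δ→Site 1 13, C-ε→Site 1 3, C-ζ→Site 1 7, C-η→Site 1 3  ⇒ total 38.
Compare {Site 1, Site 2, Site 3}: total 39.
Compare {Site 1, Site 2, Site 4}: total 39.
No size-3 selection does better; minimum is 38.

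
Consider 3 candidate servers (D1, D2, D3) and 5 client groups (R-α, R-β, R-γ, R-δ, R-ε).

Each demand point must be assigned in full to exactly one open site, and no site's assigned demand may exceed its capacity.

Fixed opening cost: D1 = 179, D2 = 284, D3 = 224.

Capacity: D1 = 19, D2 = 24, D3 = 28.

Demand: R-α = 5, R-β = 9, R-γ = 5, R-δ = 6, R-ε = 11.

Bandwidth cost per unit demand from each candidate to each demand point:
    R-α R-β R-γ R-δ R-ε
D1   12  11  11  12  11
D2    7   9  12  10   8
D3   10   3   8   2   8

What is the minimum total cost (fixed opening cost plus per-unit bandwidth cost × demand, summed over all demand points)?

Open {D1, D3}; cheapest assignment that respects the capacities:
  D1 (cap 19, load 10): R-α, R-γ — cost 5×12 + 5×11 = 115
  D3 (cap 28, load 26): R-β, R-δ, R-ε — cost 9×3 + 6×2 + 11×8 = 127
  Shipping 242, fixed 403 → total 645.
  Any other capacity-feasible assignment to {D1, D3} ships for at least 242.
Compare {D2, D3}: its best feasible assignment gives total 710.
Compare {D1, D2}: its best feasible assignment gives total 800.
Every other set of open sites that can feasibly serve all demand totals ≥ 710 even under its best assignment. Minimum: 645.

645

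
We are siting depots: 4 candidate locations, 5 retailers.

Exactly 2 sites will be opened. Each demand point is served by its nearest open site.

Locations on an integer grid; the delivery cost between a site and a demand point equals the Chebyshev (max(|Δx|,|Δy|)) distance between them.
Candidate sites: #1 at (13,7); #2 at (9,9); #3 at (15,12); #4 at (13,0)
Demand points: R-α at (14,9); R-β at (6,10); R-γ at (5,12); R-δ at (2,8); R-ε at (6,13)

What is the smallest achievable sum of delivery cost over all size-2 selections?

20

Open {#1, #2}.
  R-α→#1 2, R-β→#2 3, R-γ→#2 4, R-δ→#2 7, R-ε→#2 4  ⇒ total 20.
Compare {#2, #3}: total 21.
Compare {#2, #4}: total 23.
No size-2 selection does better; minimum is 20.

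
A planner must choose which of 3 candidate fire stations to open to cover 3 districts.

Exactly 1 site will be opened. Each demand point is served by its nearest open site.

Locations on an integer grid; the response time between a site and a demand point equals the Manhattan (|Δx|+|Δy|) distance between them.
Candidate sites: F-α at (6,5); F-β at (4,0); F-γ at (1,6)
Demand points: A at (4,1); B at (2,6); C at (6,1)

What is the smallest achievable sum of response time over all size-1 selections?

12

Open {F-β}.
  A→F-β 1, B→F-β 8, C→F-β 3  ⇒ total 12.
Compare {F-α}: total 15.
Compare {F-γ}: total 19.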